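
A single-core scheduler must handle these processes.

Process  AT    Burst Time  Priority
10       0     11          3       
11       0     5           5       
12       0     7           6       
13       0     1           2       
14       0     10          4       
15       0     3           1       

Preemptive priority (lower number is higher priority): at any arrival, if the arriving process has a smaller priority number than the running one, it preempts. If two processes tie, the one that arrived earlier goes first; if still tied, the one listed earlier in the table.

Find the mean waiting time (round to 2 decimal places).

12.83

Gantt: | 15 0-3 | 13 3-4 | 10 4-15 | 14 15-25 | 11 25-30 | 12 30-37 |
Completion: 10=15  11=30  12=37  13=4  14=25  15=3
Turnaround (C−A): 10=15  11=30  12=37  13=4  14=25  15=3
Waiting times: 10=4, 11=25, 12=30, 13=3, 14=15, 15=0
Average waiting = (4+25+30+3+15+0) / 6 = 77/6 = 12.83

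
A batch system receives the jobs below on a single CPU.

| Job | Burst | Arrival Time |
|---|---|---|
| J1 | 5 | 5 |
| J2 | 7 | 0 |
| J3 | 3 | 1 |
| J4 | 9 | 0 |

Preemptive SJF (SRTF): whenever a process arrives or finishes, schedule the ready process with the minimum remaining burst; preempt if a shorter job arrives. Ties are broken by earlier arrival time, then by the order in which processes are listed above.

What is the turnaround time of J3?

3

Gantt: | J2 0-1 | J3 1-4 | J2 4-10 | J1 10-15 | J4 15-24 |
Completion: J1=15  J2=10  J3=4  J4=24
Turnaround (C−A): J1=10  J2=10  J3=3  J4=24
Turnaround(J3) = completion − arrival = 4 − 1 = 3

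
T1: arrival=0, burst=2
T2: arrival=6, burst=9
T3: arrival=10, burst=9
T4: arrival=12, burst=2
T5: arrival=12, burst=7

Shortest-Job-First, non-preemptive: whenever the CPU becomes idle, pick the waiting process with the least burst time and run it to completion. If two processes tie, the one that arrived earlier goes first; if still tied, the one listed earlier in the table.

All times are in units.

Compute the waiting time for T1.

0

Timeline: | T1 0-2 | idle 2-6 | T2 6-15 | T4 15-17 | T5 17-24 | T3 24-33 |
Completion: T1=2  T2=15  T3=33  T4=17  T5=24
Waiting(T1) = turnaround − burst = 2 − 2 = 0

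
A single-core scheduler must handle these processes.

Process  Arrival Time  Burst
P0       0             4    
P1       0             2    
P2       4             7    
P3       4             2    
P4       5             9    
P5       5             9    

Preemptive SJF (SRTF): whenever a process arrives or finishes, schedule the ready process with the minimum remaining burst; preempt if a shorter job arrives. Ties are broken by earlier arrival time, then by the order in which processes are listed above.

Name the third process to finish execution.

Schedule: | P1 0-2 | P0 2-6 | P3 6-8 | P2 8-15 | P4 15-24 | P5 24-33 |
Completion: P0=6  P1=2  P2=15  P3=8  P4=24  P5=33
Turnaround (C−A): P0=6  P1=2  P2=11  P3=4  P4=19  P5=28
Finish order: P1 → P0 → P3 → P2 → P4 → P5

P3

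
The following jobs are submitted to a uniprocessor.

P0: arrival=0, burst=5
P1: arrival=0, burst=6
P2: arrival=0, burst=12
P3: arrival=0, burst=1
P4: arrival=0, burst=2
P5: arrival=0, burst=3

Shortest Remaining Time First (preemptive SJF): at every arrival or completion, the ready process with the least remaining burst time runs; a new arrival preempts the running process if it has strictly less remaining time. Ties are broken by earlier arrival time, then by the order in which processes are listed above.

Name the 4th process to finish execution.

Timeline: | P3 0-1 | P4 1-3 | P5 3-6 | P0 6-11 | P1 11-17 | P2 17-29 |
Completion: P0=11  P1=17  P2=29  P3=1  P4=3  P5=6
Turnaround (C−A): P0=11  P1=17  P2=29  P3=1  P4=3  P5=6
Finish order: P3 → P4 → P5 → P0 → P1 → P2

P0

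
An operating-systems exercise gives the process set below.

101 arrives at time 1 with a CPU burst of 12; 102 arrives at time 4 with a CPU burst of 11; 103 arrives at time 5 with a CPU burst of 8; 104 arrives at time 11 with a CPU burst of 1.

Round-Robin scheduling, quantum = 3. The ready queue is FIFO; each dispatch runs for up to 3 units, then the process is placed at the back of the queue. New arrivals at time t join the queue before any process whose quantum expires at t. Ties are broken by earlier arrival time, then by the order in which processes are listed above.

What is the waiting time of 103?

18

Gantt: | idle 0-1 | 101 1-4 | 102 4-7 | 101 7-10 | 103 10-13 | 102 13-16 | 101 16-19 | 104 19-20 | 103 20-23 | 102 23-26 | 101 26-29 | 103 29-31 | 102 31-33 |
Completion: 101=29  102=33  103=31  104=20
Turnaround (C−A): 101=28  102=29  103=26  104=9
Waiting(103) = turnaround − burst = 26 − 8 = 18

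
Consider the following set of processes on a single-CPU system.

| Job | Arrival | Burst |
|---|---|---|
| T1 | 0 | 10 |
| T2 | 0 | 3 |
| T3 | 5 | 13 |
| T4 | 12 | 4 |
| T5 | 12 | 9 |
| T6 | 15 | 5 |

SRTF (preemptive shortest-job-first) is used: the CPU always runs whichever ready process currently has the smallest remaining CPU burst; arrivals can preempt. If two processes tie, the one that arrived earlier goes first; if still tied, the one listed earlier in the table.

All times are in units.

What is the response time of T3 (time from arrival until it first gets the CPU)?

26

Timeline: | T2 0-3 | T1 3-13 | T4 13-17 | T6 17-22 | T5 22-31 | T3 31-44 |
Completion: T1=13  T2=3  T3=44  T4=17  T5=31  T6=22
Turnaround (C−A): T1=13  T2=3  T3=39  T4=5  T5=19  T6=7
Response(T3) = first start − arrival = 31 − 5 = 26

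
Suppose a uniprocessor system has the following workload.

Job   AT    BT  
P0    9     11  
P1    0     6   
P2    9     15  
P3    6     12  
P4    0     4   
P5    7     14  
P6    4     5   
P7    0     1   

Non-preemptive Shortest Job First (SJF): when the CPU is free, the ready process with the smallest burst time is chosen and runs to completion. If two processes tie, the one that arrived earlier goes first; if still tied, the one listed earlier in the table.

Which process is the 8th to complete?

Timeline: | P7 0-1 | P4 1-5 | P6 5-10 | P1 10-16 | P0 16-27 | P3 27-39 | P5 39-53 | P2 53-68 |
Completion: P0=27  P1=16  P2=68  P3=39  P4=5  P5=53  P6=10  P7=1
Turnaround (C−A): P0=18  P1=16  P2=59  P3=33  P4=5  P5=46  P6=6  P7=1
Finish order: P7 → P4 → P6 → P1 → P0 → P3 → P5 → P2

P2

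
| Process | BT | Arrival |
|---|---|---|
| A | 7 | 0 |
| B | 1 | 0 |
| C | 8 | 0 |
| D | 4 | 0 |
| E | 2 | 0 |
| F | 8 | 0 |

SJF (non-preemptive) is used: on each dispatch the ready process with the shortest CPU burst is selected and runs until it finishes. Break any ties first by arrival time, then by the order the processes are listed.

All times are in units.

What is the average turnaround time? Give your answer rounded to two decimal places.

12.83

Timeline: | B 0-1 | E 1-3 | D 3-7 | A 7-14 | C 14-22 | F 22-30 |
Completion: A=14  B=1  C=22  D=7  E=3  F=30
Turnaround times: A=14, B=1, C=22, D=7, E=3, F=30
Average turnaround = (14+1+22+7+3+30) / 6 = 77/6 = 12.83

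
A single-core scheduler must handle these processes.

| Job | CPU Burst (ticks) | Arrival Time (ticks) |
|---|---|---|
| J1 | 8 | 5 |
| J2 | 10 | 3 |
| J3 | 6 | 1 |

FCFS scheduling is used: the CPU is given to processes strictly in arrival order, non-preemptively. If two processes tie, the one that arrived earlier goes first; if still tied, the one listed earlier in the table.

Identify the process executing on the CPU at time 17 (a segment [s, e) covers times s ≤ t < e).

Timeline: | idle 0-1 | J3 1-7 | J2 7-17 | J1 17-25 |
Completion: J1=25  J2=17  J3=7

J1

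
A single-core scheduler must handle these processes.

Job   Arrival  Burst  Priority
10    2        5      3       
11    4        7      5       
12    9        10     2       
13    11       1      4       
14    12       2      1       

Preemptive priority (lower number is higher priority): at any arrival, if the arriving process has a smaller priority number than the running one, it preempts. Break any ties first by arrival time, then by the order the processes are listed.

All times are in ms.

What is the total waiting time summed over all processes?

28

Gantt: | idle 0-2 | 10 2-7 | 11 7-9 | 12 9-12 | 14 12-14 | 12 14-21 | 13 21-22 | 11 22-27 |
Completion: 10=7  11=27  12=21  13=22  14=14
Turnaround (C−A): 10=5  11=23  12=12  13=11  14=2
Waiting = turnaround − burst: 10=0, 11=16, 12=2, 13=10, 14=0
Total waiting = 0 + 16 + 2 + 10 + 0 = 28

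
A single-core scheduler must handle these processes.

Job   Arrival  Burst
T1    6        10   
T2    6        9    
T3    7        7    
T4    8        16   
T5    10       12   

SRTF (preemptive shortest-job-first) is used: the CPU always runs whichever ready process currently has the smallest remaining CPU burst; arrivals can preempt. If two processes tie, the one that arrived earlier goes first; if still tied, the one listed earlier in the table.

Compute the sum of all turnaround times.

Schedule: | idle 0-6 | T2 6-7 | T3 7-14 | T2 14-22 | T1 22-32 | T5 32-44 | T4 44-60 |
Completion: T1=32  T2=22  T3=14  T4=60  T5=44
Turnaround (C−A): T1=26  T2=16  T3=7  T4=52  T5=34
Turnaround = completion − arrival: T1=26, T2=16, T3=7, T4=52, T5=34
Total turnaround = 26 + 16 + 7 + 52 + 34 = 135

135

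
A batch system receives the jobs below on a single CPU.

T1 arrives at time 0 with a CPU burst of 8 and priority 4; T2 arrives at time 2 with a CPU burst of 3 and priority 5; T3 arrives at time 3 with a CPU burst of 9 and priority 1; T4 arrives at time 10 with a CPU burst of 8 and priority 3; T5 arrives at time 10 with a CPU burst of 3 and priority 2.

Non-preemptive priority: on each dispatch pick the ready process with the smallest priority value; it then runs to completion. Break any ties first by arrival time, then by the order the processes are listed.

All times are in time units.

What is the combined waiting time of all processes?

Timeline: | T1 0-8 | T3 8-17 | T5 17-20 | T4 20-28 | T2 28-31 |
Completion: T1=8  T2=31  T3=17  T4=28  T5=20
Waiting = turnaround − burst: T1=0, T2=26, T3=5, T4=10, T5=7
Total waiting = 0 + 26 + 5 + 10 + 7 = 48

48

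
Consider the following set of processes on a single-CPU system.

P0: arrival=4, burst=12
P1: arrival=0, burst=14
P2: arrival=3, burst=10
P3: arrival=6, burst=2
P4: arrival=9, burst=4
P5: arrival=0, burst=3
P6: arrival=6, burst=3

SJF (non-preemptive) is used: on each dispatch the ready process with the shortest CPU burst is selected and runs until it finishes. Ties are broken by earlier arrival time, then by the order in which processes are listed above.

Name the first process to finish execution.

Gantt: | P5 0-3 | P2 3-13 | P3 13-15 | P6 15-18 | P4 18-22 | P0 22-34 | P1 34-48 |
Completion: P0=34  P1=48  P2=13  P3=15  P4=22  P5=3  P6=18
Turnaround (C−A): P0=30  P1=48  P2=10  P3=9  P4=13  P5=3  P6=12
Finish order: P5 → P2 → P3 → P6 → P4 → P0 → P1

P5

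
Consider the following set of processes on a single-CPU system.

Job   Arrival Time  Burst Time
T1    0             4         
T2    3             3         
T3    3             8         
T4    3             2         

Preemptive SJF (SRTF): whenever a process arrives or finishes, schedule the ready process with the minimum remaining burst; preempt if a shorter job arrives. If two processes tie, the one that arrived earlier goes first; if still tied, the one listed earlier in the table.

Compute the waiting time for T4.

1

Schedule: | T1 0-4 | T4 4-6 | T2 6-9 | T3 9-17 |
Completion: T1=4  T2=9  T3=17  T4=6
Turnaround (C−A): T1=4  T2=6  T3=14  T4=3
Waiting(T4) = turnaround − burst = 3 − 2 = 1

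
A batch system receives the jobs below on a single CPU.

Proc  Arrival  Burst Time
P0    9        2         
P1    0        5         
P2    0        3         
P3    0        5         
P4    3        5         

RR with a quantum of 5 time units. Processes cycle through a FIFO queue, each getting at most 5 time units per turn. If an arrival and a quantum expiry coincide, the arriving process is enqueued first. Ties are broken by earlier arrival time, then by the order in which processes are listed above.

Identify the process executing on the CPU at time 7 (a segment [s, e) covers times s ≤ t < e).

Gantt: | P1 0-5 | P2 5-8 | P3 8-13 | P4 13-18 | P0 18-20 |
Completion: P0=20  P1=5  P2=8  P3=13  P4=18
Turnaround (C−A): P0=11  P1=5  P2=8  P3=13  P4=15

P2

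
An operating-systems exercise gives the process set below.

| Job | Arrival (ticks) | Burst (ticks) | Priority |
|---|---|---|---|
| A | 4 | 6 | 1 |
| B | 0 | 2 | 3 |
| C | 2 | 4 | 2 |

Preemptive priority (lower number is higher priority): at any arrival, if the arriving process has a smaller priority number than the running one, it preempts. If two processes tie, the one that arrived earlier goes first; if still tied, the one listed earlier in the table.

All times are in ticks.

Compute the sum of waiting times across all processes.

6

Timeline: | B 0-2 | C 2-4 | A 4-10 | C 10-12 |
Completion: A=10  B=2  C=12
Waiting = turnaround − burst: A=0, B=0, C=6
Total waiting = 0 + 0 + 6 = 6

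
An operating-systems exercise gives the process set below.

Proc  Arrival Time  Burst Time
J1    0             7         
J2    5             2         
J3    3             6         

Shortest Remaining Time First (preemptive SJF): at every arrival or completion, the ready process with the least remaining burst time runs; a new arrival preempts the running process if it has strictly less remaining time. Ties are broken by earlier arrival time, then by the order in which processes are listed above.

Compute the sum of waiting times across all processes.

Timeline: | J1 0-7 | J2 7-9 | J3 9-15 |
Completion: J1=7  J2=9  J3=15
Turnaround (C−A): J1=7  J2=4  J3=12
Waiting = turnaround − burst: J1=0, J2=2, J3=6
Total waiting = 0 + 2 + 6 = 8

8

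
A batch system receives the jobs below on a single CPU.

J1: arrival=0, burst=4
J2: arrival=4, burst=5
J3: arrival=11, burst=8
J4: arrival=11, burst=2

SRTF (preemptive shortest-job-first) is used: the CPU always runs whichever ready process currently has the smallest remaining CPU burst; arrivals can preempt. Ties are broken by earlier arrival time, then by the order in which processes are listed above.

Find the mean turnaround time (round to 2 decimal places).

Timeline: | J1 0-4 | J2 4-9 | idle 9-11 | J4 11-13 | J3 13-21 |
Completion: J1=4  J2=9  J3=21  J4=13
Turnaround (C−A): J1=4  J2=5  J3=10  J4=2
Turnaround times: J1=4, J2=5, J3=10, J4=2
Average turnaround = (4+5+10+2) / 4 = 21/4 = 5.25

5.25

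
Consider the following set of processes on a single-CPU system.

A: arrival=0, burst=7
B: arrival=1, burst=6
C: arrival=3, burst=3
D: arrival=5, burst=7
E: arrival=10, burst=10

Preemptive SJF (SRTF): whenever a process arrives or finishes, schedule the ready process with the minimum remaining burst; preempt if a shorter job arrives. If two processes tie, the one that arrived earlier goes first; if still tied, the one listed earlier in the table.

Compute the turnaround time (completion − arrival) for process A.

Schedule: | A 0-3 | C 3-6 | A 6-10 | B 10-16 | D 16-23 | E 23-33 |
Completion: A=10  B=16  C=6  D=23  E=33
Turnaround (C−A): A=10  B=15  C=3  D=18  E=23
Turnaround(A) = completion − arrival = 10 − 0 = 10

10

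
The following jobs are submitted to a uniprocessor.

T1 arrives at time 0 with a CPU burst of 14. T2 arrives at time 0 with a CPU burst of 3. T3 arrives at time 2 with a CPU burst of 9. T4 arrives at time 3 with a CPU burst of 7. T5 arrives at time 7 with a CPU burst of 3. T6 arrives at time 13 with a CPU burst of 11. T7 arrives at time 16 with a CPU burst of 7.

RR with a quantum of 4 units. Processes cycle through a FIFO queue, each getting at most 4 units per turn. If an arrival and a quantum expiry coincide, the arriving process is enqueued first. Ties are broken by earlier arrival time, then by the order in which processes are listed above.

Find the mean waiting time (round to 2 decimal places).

Gantt: | T1 0-4 | T2 4-7 | T3 7-11 | T4 11-15 | T1 15-19 | T5 19-22 | T3 22-26 | T6 26-30 | T4 30-33 | T7 33-37 | T1 37-41 | T3 41-42 | T6 42-46 | T7 46-49 | T1 49-51 | T6 51-54 |
Completion: T1=51  T2=7  T3=42  T4=33  T5=22  T6=54  T7=49
Turnaround (C−A): T1=51  T2=7  T3=40  T4=30  T5=15  T6=41  T7=33
Waiting times: T1=37, T2=4, T3=31, T4=23, T5=12, T6=30, T7=26
Average waiting = (37+4+31+23+12+30+26) / 7 = 163/7 = 23.29

23.29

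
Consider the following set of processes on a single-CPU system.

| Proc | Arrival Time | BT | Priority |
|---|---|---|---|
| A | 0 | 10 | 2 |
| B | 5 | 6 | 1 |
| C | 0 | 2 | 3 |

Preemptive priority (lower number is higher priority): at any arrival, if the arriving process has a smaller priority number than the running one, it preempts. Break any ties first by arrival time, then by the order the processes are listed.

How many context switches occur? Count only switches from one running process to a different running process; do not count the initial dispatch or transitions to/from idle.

3

Schedule: | A 0-5 | B 5-11 | A 11-16 | C 16-18 |
Completion: A=16  B=11  C=18
Turnaround (C−A): A=16  B=6  C=18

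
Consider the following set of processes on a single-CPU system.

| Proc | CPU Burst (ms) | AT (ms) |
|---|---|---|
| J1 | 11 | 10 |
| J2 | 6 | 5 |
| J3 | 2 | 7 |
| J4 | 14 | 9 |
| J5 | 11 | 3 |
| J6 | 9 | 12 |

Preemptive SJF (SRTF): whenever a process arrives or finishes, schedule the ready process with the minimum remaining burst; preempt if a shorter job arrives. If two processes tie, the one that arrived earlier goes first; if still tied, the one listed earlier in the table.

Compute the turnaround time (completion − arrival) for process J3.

Schedule: | idle 0-3 | J5 3-5 | J2 5-7 | J3 7-9 | J2 9-13 | J5 13-22 | J6 22-31 | J1 31-42 | J4 42-56 |
Completion: J1=42  J2=13  J3=9  J4=56  J5=22  J6=31
Turnaround(J3) = completion − arrival = 9 − 7 = 2

2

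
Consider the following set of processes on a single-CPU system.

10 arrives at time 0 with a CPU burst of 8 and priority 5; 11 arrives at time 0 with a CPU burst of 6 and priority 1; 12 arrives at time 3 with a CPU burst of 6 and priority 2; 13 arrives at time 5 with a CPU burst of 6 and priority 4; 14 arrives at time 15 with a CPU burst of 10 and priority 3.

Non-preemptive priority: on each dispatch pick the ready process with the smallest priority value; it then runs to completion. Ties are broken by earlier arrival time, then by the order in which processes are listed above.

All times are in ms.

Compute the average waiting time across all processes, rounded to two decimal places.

Timeline: | 11 0-6 | 12 6-12 | 13 12-18 | 14 18-28 | 10 28-36 |
Completion: 10=36  11=6  12=12  13=18  14=28
Waiting times: 10=28, 11=0, 12=3, 13=7, 14=3
Average waiting = (28+0+3+7+3) / 5 = 41/5 = 8.20

8.20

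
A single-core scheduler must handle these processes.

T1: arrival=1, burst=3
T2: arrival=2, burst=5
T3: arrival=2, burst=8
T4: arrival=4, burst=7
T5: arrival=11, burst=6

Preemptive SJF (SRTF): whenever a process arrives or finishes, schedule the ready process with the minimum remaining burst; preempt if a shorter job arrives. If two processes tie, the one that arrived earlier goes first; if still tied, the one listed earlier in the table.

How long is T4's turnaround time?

Timeline: | idle 0-1 | T1 1-4 | T2 4-9 | T4 9-16 | T5 16-22 | T3 22-30 |
Completion: T1=4  T2=9  T3=30  T4=16  T5=22
Turnaround(T4) = completion − arrival = 16 − 4 = 12

12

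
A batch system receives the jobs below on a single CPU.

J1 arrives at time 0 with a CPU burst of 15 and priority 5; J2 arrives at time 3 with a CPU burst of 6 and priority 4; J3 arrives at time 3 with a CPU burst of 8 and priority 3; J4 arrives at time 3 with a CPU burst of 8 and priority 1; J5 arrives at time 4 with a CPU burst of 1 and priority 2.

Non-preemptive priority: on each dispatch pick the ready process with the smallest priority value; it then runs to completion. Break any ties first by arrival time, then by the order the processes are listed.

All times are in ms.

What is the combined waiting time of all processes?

Schedule: | J1 0-15 | J4 15-23 | J5 23-24 | J3 24-32 | J2 32-38 |
Completion: J1=15  J2=38  J3=32  J4=23  J5=24
Turnaround (C−A): J1=15  J2=35  J3=29  J4=20  J5=20
Waiting = turnaround − burst: J1=0, J2=29, J3=21, J4=12, J5=19
Total waiting = 0 + 29 + 21 + 12 + 19 = 81

81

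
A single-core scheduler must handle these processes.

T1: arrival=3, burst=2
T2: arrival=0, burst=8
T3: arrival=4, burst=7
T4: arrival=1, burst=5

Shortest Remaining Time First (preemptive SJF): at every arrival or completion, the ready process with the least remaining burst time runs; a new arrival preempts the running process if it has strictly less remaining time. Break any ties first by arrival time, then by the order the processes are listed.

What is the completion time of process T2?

Timeline: | T2 0-1 | T4 1-3 | T1 3-5 | T4 5-8 | T2 8-15 | T3 15-22 |
Completion: T1=5  T2=15  T3=22  T4=8
Turnaround (C−A): T1=2  T2=15  T3=18  T4=7

15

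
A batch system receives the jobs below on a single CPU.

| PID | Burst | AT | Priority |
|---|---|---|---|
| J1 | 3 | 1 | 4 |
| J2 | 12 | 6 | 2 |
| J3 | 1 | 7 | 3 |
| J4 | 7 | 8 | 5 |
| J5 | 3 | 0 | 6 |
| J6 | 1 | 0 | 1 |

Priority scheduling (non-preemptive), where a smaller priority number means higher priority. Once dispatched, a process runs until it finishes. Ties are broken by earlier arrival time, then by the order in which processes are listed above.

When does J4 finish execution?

27

Timeline: | J6 0-1 | J1 1-4 | J5 4-7 | J2 7-19 | J3 19-20 | J4 20-27 |
Completion: J1=4  J2=19  J3=20  J4=27  J5=7  J6=1
Turnaround (C−A): J1=3  J2=13  J3=13  J4=19  J5=7  J6=1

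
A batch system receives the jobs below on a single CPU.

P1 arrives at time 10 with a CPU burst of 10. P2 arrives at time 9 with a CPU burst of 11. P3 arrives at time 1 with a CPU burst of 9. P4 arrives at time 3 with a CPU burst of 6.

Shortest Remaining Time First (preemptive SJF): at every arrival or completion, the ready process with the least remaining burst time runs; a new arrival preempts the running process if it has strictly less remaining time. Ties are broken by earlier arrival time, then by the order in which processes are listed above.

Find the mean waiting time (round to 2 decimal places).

7.25

Schedule: | idle 0-1 | P3 1-3 | P4 3-9 | P3 9-16 | P1 16-26 | P2 26-37 |
Completion: P1=26  P2=37  P3=16  P4=9
Turnaround (C−A): P1=16  P2=28  P3=15  P4=6
Waiting times: P1=6, P2=17, P3=6, P4=0
Average waiting = (6+17+6+0) / 4 = 29/4 = 7.25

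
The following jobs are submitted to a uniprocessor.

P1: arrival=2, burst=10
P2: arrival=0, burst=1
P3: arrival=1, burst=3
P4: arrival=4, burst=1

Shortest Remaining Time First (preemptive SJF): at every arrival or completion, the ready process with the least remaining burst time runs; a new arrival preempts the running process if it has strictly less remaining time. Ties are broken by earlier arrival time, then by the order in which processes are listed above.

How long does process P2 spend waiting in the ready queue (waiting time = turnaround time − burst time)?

0

Schedule: | P2 0-1 | P3 1-4 | P4 4-5 | P1 5-15 |
Completion: P1=15  P2=1  P3=4  P4=5
Turnaround (C−A): P1=13  P2=1  P3=3  P4=1
Waiting(P2) = turnaround − burst = 1 − 1 = 0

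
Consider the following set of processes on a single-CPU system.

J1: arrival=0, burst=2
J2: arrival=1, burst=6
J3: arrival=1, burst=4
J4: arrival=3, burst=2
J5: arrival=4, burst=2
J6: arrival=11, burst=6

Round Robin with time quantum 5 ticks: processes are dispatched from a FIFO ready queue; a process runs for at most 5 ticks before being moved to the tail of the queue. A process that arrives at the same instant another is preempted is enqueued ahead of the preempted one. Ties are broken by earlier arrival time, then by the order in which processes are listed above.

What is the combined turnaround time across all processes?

Timeline: | J1 0-2 | J2 2-7 | J3 7-11 | J4 11-13 | J5 13-15 | J2 15-16 | J6 16-22 |
Completion: J1=2  J2=16  J3=11  J4=13  J5=15  J6=22
Turnaround (C−A): J1=2  J2=15  J3=10  J4=10  J5=11  J6=11
Turnaround = completion − arrival: J1=2, J2=15, J3=10, J4=10, J5=11, J6=11
Total turnaround = 2 + 15 + 10 + 10 + 11 + 11 = 59

59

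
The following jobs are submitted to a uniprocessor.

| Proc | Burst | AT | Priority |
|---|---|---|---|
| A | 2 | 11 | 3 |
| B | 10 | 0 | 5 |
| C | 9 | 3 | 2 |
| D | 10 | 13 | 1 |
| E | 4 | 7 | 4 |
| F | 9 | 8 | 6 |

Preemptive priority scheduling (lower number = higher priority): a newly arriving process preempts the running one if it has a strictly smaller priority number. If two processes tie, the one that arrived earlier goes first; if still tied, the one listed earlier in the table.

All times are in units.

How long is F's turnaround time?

36

Timeline: | B 0-3 | C 3-12 | A 12-13 | D 13-23 | A 23-24 | E 24-28 | B 28-35 | F 35-44 |
Completion: A=24  B=35  C=12  D=23  E=28  F=44
Turnaround (C−A): A=13  B=35  C=9  D=10  E=21  F=36
Turnaround(F) = completion − arrival = 44 − 8 = 36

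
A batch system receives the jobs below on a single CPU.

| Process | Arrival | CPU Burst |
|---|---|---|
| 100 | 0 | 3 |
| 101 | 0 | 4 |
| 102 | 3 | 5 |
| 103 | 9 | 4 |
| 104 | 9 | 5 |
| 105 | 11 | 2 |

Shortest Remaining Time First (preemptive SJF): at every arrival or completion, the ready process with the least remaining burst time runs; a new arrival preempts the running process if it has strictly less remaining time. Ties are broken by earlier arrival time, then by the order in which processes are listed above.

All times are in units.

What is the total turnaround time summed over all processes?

Gantt: | 100 0-3 | 101 3-7 | 102 7-12 | 105 12-14 | 103 14-18 | 104 18-23 |
Completion: 100=3  101=7  102=12  103=18  104=23  105=14
Turnaround (C−A): 100=3  101=7  102=9  103=9  104=14  105=3
Turnaround = completion − arrival: 100=3, 101=7, 102=9, 103=9, 104=14, 105=3
Total turnaround = 3 + 7 + 9 + 9 + 14 + 3 = 45

45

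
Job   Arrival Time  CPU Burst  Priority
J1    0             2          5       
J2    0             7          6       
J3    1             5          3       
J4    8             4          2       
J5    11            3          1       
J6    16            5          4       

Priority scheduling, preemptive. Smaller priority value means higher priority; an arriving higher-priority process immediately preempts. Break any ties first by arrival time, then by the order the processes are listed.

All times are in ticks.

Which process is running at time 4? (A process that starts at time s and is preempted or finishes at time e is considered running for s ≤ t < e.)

Timeline: | J1 0-1 | J3 1-6 | J1 6-7 | J2 7-8 | J4 8-11 | J5 11-14 | J4 14-15 | J2 15-16 | J6 16-21 | J2 21-26 |
Completion: J1=7  J2=26  J3=6  J4=15  J5=14  J6=21
Turnaround (C−A): J1=7  J2=26  J3=5  J4=7  J5=3  J6=5

J3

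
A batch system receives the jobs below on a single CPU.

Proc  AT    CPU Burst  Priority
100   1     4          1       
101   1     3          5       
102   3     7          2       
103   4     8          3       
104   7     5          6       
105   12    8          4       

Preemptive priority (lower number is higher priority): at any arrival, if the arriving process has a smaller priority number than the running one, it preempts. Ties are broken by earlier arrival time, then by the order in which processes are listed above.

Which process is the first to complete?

Schedule: | idle 0-1 | 100 1-5 | 102 5-12 | 103 12-20 | 105 20-28 | 101 28-31 | 104 31-36 |
Completion: 100=5  101=31  102=12  103=20  104=36  105=28
Turnaround (C−A): 100=4  101=30  102=9  103=16  104=29  105=16
Finish order: 100 → 102 → 103 → 105 → 101 → 104

100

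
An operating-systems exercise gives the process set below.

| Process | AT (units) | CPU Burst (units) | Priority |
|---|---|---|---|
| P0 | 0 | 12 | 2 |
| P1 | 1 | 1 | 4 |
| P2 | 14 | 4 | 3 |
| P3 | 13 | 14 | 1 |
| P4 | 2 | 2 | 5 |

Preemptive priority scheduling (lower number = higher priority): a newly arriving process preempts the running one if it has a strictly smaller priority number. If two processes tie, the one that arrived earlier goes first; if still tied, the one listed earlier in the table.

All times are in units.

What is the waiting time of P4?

Gantt: | P0 0-12 | P1 12-13 | P3 13-27 | P2 27-31 | P4 31-33 |
Completion: P0=12  P1=13  P2=31  P3=27  P4=33
Turnaround (C−A): P0=12  P1=12  P2=17  P3=14  P4=31
Waiting(P4) = turnaround − burst = 31 − 2 = 29

29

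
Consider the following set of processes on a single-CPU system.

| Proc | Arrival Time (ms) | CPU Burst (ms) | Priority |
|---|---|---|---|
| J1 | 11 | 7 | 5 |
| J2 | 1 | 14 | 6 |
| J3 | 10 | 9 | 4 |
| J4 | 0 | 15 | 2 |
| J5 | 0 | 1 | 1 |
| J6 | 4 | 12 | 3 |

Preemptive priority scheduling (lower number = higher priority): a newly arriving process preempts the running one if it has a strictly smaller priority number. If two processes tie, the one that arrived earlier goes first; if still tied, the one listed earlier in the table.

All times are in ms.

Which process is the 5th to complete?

Timeline: | J5 0-1 | J4 1-16 | J6 16-28 | J3 28-37 | J1 37-44 | J2 44-58 |
Completion: J1=44  J2=58  J3=37  J4=16  J5=1  J6=28
Finish order: J5 → J4 → J6 → J3 → J1 → J2

J1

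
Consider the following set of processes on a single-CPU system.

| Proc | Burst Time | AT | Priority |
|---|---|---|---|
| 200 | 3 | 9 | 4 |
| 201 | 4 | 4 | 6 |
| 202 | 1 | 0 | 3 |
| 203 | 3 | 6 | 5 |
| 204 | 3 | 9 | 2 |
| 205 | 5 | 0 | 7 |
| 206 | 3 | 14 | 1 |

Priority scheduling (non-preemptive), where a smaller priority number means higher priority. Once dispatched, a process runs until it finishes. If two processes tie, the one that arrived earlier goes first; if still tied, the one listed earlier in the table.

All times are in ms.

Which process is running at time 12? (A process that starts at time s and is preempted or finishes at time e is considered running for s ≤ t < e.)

Schedule: | 202 0-1 | 205 1-6 | 203 6-9 | 204 9-12 | 200 12-15 | 206 15-18 | 201 18-22 |
Completion: 200=15  201=22  202=1  203=9  204=12  205=6  206=18
Turnaround (C−A): 200=6  201=18  202=1  203=3  204=3  205=6  206=4

200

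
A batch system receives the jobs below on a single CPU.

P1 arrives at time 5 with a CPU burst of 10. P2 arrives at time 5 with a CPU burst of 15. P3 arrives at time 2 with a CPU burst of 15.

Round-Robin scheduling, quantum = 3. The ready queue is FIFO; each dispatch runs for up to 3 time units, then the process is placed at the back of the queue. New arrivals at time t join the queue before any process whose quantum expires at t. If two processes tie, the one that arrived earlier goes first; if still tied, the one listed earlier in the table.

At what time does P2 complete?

42

Gantt: | idle 0-2 | P3 2-5 | P1 5-8 | P2 8-11 | P3 11-14 | P1 14-17 | P2 17-20 | P3 20-23 | P1 23-26 | P2 26-29 | P3 29-32 | P1 32-33 | P2 33-36 | P3 36-39 | P2 39-42 |
Completion: P1=33  P2=42  P3=39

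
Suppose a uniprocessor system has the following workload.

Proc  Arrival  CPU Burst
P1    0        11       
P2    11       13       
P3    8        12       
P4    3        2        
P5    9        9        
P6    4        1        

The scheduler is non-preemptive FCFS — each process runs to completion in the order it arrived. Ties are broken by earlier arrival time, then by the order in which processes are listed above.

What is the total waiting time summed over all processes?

Timeline: | P1 0-11 | P4 11-13 | P6 13-14 | P3 14-26 | P5 26-35 | P2 35-48 |
Completion: P1=11  P2=48  P3=26  P4=13  P5=35  P6=14
Waiting = turnaround − burst: P1=0, P2=24, P3=6, P4=8, P5=17, P6=9
Total waiting = 0 + 24 + 6 + 8 + 17 + 9 = 64

64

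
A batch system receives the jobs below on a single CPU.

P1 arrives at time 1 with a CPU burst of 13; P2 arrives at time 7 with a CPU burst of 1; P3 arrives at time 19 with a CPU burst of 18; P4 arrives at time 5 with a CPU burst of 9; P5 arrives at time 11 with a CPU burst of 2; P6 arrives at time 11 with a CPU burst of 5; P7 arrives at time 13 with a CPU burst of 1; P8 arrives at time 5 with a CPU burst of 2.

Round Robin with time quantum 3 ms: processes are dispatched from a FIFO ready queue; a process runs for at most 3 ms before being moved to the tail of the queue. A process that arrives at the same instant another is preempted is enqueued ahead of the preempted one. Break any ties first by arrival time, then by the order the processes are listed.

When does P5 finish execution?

21

Timeline: | idle 0-1 | P1 1-7 | P4 7-10 | P8 10-12 | P2 12-13 | P1 13-16 | P4 16-19 | P5 19-21 | P6 21-24 | P7 24-25 | P1 25-28 | P3 28-31 | P4 31-34 | P6 34-36 | P1 36-37 | P3 37-52 |
Completion: P1=37  P2=13  P3=52  P4=34  P5=21  P6=36  P7=25  P8=12
Turnaround (C−A): P1=36  P2=6  P3=33  P4=29  P5=10  P6=25  P7=12  P8=7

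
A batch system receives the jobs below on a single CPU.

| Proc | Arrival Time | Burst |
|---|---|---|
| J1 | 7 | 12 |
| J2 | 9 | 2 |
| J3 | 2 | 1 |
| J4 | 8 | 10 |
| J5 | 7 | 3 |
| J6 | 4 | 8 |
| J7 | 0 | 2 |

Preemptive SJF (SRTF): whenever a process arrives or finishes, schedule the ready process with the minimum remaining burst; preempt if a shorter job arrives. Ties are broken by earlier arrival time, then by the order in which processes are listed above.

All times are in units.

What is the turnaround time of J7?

2

Gantt: | J7 0-2 | J3 2-3 | idle 3-4 | J6 4-7 | J5 7-10 | J2 10-12 | J6 12-17 | J4 17-27 | J1 27-39 |
Completion: J1=39  J2=12  J3=3  J4=27  J5=10  J6=17  J7=2
Turnaround (C−A): J1=32  J2=3  J3=1  J4=19  J5=3  J6=13  J7=2
Turnaround(J7) = completion − arrival = 2 − 0 = 2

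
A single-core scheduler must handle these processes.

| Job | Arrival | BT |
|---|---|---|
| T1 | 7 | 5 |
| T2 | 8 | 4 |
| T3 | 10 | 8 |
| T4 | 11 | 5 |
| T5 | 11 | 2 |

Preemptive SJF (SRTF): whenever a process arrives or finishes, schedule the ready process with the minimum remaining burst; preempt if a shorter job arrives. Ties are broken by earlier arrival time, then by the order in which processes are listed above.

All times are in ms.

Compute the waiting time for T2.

Timeline: | idle 0-7 | T1 7-12 | T5 12-14 | T2 14-18 | T4 18-23 | T3 23-31 |
Completion: T1=12  T2=18  T3=31  T4=23  T5=14
Turnaround (C−A): T1=5  T2=10  T3=21  T4=12  T5=3
Waiting(T2) = turnaround − burst = 10 − 4 = 6

6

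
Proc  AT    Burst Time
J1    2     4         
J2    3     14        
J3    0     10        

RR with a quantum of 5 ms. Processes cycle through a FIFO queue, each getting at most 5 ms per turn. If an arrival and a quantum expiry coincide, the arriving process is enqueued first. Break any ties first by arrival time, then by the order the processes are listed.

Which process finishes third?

J2

Schedule: | J3 0-5 | J1 5-9 | J2 9-14 | J3 14-19 | J2 19-28 |
Completion: J1=9  J2=28  J3=19
Turnaround (C−A): J1=7  J2=25  J3=19
Finish order: J1 → J3 → J2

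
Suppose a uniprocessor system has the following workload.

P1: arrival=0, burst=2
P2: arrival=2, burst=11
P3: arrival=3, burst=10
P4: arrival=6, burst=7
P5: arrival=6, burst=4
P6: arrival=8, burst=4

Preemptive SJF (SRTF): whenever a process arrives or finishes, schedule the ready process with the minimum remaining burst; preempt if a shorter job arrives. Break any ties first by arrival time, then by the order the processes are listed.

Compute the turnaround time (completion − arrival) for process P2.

Schedule: | P1 0-2 | P2 2-6 | P5 6-10 | P6 10-14 | P2 14-21 | P4 21-28 | P3 28-38 |
Completion: P1=2  P2=21  P3=38  P4=28  P5=10  P6=14
Turnaround(P2) = completion − arrival = 21 − 2 = 19

19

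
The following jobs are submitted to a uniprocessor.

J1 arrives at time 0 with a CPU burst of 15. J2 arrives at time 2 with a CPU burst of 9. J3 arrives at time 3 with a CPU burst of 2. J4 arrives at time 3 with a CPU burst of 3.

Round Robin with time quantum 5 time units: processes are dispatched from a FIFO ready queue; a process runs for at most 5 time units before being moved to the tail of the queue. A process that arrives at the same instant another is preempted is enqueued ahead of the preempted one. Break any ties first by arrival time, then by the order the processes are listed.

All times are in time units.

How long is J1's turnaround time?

29

Schedule: | J1 0-5 | J2 5-10 | J3 10-12 | J4 12-15 | J1 15-20 | J2 20-24 | J1 24-29 |
Completion: J1=29  J2=24  J3=12  J4=15
Turnaround (C−A): J1=29  J2=22  J3=9  J4=12
Turnaround(J1) = completion − arrival = 29 − 0 = 29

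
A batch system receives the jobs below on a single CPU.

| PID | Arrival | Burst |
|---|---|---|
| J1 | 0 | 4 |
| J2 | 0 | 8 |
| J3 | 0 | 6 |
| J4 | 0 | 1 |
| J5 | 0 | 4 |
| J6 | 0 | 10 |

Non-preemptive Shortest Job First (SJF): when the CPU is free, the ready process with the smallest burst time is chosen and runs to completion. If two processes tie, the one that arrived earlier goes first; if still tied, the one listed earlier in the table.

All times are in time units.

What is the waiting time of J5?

Gantt: | J4 0-1 | J1 1-5 | J5 5-9 | J3 9-15 | J2 15-23 | J6 23-33 |
Completion: J1=5  J2=23  J3=15  J4=1  J5=9  J6=33
Turnaround (C−A): J1=5  J2=23  J3=15  J4=1  J5=9  J6=33
Waiting(J5) = turnaround − burst = 9 − 4 = 5

5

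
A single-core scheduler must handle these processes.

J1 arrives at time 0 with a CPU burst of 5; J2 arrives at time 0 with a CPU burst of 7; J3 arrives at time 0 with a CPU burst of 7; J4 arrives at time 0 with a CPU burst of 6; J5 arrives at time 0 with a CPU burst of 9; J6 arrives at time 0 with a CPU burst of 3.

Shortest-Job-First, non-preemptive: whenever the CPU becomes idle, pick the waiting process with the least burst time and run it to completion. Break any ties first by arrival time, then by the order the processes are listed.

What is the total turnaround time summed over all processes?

111

Schedule: | J6 0-3 | J1 3-8 | J4 8-14 | J2 14-21 | J3 21-28 | J5 28-37 |
Completion: J1=8  J2=21  J3=28  J4=14  J5=37  J6=3
Turnaround (C−A): J1=8  J2=21  J3=28  J4=14  J5=37  J6=3
Turnaround = completion − arrival: J1=8, J2=21, J3=28, J4=14, J5=37, J6=3
Total turnaround = 8 + 21 + 28 + 14 + 37 + 3 = 111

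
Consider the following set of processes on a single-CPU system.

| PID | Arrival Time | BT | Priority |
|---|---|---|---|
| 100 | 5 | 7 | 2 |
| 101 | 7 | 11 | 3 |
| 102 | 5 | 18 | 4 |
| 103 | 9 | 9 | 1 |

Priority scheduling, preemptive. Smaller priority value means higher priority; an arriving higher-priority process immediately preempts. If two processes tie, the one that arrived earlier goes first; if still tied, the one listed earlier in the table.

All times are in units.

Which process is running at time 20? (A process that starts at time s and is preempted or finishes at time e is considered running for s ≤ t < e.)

100

Gantt: | idle 0-5 | 100 5-9 | 103 9-18 | 100 18-21 | 101 21-32 | 102 32-50 |
Completion: 100=21  101=32  102=50  103=18
Turnaround (C−A): 100=16  101=25  102=45  103=9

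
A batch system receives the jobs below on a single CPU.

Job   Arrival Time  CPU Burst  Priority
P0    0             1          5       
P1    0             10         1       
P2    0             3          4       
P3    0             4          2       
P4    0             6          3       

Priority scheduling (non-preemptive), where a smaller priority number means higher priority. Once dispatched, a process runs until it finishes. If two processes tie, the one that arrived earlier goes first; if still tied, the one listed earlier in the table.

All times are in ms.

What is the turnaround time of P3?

14

Gantt: | P1 0-10 | P3 10-14 | P4 14-20 | P2 20-23 | P0 23-24 |
Completion: P0=24  P1=10  P2=23  P3=14  P4=20
Turnaround(P3) = completion − arrival = 14 − 0 = 14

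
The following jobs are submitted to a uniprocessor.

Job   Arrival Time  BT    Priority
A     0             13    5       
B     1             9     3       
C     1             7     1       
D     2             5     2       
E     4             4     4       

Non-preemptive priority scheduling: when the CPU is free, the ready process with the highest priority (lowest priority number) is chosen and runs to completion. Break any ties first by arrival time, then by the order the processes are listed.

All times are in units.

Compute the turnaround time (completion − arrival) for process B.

Gantt: | A 0-13 | C 13-20 | D 20-25 | B 25-34 | E 34-38 |
Completion: A=13  B=34  C=20  D=25  E=38
Turnaround (C−A): A=13  B=33  C=19  D=23  E=34
Turnaround(B) = completion − arrival = 34 − 1 = 33

33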